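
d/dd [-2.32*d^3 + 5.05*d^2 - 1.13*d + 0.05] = -6.96*d^2 + 10.1*d - 1.13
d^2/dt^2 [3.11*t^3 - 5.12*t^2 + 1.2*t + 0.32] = 18.66*t - 10.24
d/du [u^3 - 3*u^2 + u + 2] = 3*u^2 - 6*u + 1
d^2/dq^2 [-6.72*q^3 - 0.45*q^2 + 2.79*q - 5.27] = -40.32*q - 0.9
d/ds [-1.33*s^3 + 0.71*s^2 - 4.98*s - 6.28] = -3.99*s^2 + 1.42*s - 4.98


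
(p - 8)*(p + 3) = p^2 - 5*p - 24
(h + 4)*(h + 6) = h^2 + 10*h + 24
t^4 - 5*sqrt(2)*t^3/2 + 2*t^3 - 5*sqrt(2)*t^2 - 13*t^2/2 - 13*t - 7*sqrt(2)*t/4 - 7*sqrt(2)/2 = (t + 2)*(t - 7*sqrt(2)/2)*(t + sqrt(2)/2)^2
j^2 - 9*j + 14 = (j - 7)*(j - 2)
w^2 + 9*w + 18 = (w + 3)*(w + 6)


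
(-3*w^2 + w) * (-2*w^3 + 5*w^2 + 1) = 6*w^5 - 17*w^4 + 5*w^3 - 3*w^2 + w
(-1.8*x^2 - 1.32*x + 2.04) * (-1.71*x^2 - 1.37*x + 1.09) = 3.078*x^4 + 4.7232*x^3 - 3.642*x^2 - 4.2336*x + 2.2236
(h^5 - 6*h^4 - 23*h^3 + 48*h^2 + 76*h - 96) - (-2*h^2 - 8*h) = h^5 - 6*h^4 - 23*h^3 + 50*h^2 + 84*h - 96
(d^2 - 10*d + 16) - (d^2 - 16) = 32 - 10*d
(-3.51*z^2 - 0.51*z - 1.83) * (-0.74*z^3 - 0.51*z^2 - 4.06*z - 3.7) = 2.5974*z^5 + 2.1675*z^4 + 15.8649*z^3 + 15.9909*z^2 + 9.3168*z + 6.771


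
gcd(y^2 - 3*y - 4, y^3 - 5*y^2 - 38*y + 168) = y - 4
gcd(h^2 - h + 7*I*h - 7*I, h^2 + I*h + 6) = 1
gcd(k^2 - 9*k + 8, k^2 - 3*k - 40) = k - 8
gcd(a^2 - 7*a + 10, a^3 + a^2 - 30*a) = a - 5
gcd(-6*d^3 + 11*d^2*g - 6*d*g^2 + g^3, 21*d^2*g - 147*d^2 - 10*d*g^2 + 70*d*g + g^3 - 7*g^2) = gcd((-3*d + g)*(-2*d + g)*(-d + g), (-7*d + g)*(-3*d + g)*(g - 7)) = 3*d - g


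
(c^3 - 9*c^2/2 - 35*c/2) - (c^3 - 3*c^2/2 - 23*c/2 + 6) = -3*c^2 - 6*c - 6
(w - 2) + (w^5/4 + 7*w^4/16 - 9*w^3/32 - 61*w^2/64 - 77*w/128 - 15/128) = w^5/4 + 7*w^4/16 - 9*w^3/32 - 61*w^2/64 + 51*w/128 - 271/128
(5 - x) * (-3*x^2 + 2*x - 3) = 3*x^3 - 17*x^2 + 13*x - 15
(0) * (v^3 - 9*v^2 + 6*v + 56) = 0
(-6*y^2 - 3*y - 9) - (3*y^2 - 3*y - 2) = -9*y^2 - 7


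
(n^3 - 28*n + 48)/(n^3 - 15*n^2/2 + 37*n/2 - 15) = 2*(n^2 + 2*n - 24)/(2*n^2 - 11*n + 15)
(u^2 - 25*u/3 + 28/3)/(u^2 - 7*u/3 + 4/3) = (u - 7)/(u - 1)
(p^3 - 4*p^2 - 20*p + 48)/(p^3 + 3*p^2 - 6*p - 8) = (p - 6)/(p + 1)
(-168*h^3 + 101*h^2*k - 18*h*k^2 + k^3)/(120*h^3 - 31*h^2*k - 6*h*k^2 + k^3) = (-7*h + k)/(5*h + k)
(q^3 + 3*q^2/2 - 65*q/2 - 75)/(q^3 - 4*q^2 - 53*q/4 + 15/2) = 2*(q + 5)/(2*q - 1)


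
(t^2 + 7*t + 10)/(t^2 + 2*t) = (t + 5)/t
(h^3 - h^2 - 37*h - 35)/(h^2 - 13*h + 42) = (h^2 + 6*h + 5)/(h - 6)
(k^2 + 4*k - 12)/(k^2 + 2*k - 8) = (k + 6)/(k + 4)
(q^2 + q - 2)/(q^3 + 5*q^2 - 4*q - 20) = (q - 1)/(q^2 + 3*q - 10)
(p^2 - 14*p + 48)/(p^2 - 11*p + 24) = (p - 6)/(p - 3)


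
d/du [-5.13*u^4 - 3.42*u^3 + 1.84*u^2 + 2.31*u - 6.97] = -20.52*u^3 - 10.26*u^2 + 3.68*u + 2.31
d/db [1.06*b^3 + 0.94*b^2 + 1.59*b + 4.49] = 3.18*b^2 + 1.88*b + 1.59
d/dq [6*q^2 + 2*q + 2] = 12*q + 2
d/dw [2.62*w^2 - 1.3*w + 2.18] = 5.24*w - 1.3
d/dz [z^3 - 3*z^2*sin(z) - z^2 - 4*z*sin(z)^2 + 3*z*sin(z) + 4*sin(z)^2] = -3*z^2*cos(z) + 3*z^2 - 6*z*sin(z) - 4*z*sin(2*z) + 3*z*cos(z) - 2*z - 4*sin(z)^2 + 3*sin(z) + 4*sin(2*z)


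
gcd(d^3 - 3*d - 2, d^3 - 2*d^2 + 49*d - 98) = d - 2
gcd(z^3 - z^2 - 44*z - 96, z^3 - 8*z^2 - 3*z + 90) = z + 3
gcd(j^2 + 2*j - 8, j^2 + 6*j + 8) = j + 4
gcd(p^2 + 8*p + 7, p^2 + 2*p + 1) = p + 1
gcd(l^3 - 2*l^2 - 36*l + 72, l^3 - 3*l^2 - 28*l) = 1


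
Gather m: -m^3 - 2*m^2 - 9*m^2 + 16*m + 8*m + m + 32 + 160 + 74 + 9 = -m^3 - 11*m^2 + 25*m + 275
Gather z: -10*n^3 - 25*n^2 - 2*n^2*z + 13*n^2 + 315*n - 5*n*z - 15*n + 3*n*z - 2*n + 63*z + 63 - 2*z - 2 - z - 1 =-10*n^3 - 12*n^2 + 298*n + z*(-2*n^2 - 2*n + 60) + 60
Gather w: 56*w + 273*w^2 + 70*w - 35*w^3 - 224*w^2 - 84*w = -35*w^3 + 49*w^2 + 42*w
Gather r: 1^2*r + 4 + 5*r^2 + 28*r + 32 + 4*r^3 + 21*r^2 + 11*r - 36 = 4*r^3 + 26*r^2 + 40*r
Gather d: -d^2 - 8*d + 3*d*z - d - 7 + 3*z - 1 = -d^2 + d*(3*z - 9) + 3*z - 8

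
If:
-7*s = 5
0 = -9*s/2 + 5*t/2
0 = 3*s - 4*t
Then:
No Solution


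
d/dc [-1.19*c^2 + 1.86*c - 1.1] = 1.86 - 2.38*c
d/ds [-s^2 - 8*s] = -2*s - 8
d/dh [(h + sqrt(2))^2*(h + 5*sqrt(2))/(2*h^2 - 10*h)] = (h + sqrt(2))*(h*(h - 5)*(3*h + 11*sqrt(2)) - (h + sqrt(2))*(h + 5*sqrt(2))*(2*h - 5))/(2*h^2*(h - 5)^2)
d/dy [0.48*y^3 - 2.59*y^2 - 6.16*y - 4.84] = 1.44*y^2 - 5.18*y - 6.16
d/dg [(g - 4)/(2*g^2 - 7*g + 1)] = (2*g^2 - 7*g - (g - 4)*(4*g - 7) + 1)/(2*g^2 - 7*g + 1)^2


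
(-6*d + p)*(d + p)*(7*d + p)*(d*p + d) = -42*d^4*p - 42*d^4 - 41*d^3*p^2 - 41*d^3*p + 2*d^2*p^3 + 2*d^2*p^2 + d*p^4 + d*p^3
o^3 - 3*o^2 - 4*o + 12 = (o - 3)*(o - 2)*(o + 2)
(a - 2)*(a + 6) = a^2 + 4*a - 12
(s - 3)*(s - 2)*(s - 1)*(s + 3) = s^4 - 3*s^3 - 7*s^2 + 27*s - 18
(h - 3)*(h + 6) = h^2 + 3*h - 18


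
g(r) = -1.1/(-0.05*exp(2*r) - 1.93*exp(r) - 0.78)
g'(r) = -1.1*(0.1*exp(2*r) + 1.93*exp(r))/(-0.05*exp(2*r) - 1.93*exp(r) - 0.78)^2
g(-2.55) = 1.18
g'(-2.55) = -0.19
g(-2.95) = 1.25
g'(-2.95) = -0.14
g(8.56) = 0.00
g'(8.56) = -0.00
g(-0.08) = 0.42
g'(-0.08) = -0.30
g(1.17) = 0.15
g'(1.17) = -0.14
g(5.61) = 0.00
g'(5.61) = -0.00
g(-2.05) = 1.07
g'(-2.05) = -0.26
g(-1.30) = 0.84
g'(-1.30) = -0.34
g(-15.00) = 1.41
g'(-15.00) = 0.00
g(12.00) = 0.00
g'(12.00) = 0.00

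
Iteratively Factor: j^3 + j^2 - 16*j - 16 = (j + 4)*(j^2 - 3*j - 4) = (j - 4)*(j + 4)*(j + 1)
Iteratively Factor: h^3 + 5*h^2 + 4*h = (h)*(h^2 + 5*h + 4) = h*(h + 4)*(h + 1)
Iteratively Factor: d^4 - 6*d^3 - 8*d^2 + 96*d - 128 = (d - 2)*(d^3 - 4*d^2 - 16*d + 64) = (d - 2)*(d + 4)*(d^2 - 8*d + 16) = (d - 4)*(d - 2)*(d + 4)*(d - 4)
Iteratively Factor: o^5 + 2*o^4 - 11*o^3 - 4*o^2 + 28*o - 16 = (o - 1)*(o^4 + 3*o^3 - 8*o^2 - 12*o + 16) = (o - 1)*(o + 2)*(o^3 + o^2 - 10*o + 8) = (o - 1)*(o + 2)*(o + 4)*(o^2 - 3*o + 2) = (o - 2)*(o - 1)*(o + 2)*(o + 4)*(o - 1)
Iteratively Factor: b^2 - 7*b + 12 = (b - 3)*(b - 4)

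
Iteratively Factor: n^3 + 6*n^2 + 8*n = (n)*(n^2 + 6*n + 8) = n*(n + 4)*(n + 2)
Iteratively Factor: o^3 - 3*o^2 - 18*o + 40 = (o - 5)*(o^2 + 2*o - 8) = (o - 5)*(o - 2)*(o + 4)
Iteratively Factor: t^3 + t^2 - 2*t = (t)*(t^2 + t - 2) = t*(t - 1)*(t + 2)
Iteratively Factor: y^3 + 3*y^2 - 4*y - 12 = (y - 2)*(y^2 + 5*y + 6) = (y - 2)*(y + 3)*(y + 2)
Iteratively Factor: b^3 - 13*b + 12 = (b + 4)*(b^2 - 4*b + 3) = (b - 1)*(b + 4)*(b - 3)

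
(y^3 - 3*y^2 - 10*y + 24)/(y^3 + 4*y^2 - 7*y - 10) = (y^2 - y - 12)/(y^2 + 6*y + 5)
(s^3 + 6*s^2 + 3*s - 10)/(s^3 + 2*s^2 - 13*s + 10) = (s + 2)/(s - 2)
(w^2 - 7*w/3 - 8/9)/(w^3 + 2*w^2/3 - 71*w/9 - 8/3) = 1/(w + 3)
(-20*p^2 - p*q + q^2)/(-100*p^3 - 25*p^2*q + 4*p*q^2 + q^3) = 1/(5*p + q)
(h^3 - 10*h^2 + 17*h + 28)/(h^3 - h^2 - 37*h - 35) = (h - 4)/(h + 5)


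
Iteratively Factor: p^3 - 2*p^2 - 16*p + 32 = (p - 2)*(p^2 - 16) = (p - 4)*(p - 2)*(p + 4)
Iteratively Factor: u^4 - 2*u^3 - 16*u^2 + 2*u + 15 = (u - 1)*(u^3 - u^2 - 17*u - 15) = (u - 1)*(u + 3)*(u^2 - 4*u - 5) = (u - 5)*(u - 1)*(u + 3)*(u + 1)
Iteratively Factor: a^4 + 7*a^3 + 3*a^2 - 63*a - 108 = (a + 4)*(a^3 + 3*a^2 - 9*a - 27) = (a + 3)*(a + 4)*(a^2 - 9) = (a + 3)^2*(a + 4)*(a - 3)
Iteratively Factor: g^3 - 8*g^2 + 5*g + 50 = (g + 2)*(g^2 - 10*g + 25) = (g - 5)*(g + 2)*(g - 5)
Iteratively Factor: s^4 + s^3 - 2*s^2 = (s)*(s^3 + s^2 - 2*s) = s*(s + 2)*(s^2 - s) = s*(s - 1)*(s + 2)*(s)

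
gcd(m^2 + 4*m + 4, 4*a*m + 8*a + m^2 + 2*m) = m + 2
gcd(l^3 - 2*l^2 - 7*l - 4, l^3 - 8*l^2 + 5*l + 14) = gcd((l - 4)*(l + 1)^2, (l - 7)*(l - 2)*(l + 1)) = l + 1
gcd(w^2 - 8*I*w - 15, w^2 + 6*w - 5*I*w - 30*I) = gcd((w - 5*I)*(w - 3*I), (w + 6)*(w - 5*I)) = w - 5*I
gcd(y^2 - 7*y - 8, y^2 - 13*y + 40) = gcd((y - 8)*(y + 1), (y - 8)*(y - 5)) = y - 8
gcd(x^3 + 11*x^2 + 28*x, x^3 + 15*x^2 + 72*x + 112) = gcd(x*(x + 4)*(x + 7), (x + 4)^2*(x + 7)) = x^2 + 11*x + 28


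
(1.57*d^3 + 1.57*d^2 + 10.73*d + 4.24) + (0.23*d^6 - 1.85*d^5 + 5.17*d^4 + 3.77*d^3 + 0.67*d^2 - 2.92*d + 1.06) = 0.23*d^6 - 1.85*d^5 + 5.17*d^4 + 5.34*d^3 + 2.24*d^2 + 7.81*d + 5.3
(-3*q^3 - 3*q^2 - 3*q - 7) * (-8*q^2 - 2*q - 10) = 24*q^5 + 30*q^4 + 60*q^3 + 92*q^2 + 44*q + 70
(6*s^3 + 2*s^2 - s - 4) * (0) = 0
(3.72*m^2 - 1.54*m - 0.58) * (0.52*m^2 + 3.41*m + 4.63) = 1.9344*m^4 + 11.8844*m^3 + 11.6706*m^2 - 9.108*m - 2.6854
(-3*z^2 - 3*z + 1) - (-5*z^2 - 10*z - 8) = 2*z^2 + 7*z + 9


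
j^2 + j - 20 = (j - 4)*(j + 5)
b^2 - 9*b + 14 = (b - 7)*(b - 2)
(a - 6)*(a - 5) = a^2 - 11*a + 30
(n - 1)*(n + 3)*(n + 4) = n^3 + 6*n^2 + 5*n - 12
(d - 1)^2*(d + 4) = d^3 + 2*d^2 - 7*d + 4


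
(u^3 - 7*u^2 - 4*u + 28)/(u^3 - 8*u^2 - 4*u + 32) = (u - 7)/(u - 8)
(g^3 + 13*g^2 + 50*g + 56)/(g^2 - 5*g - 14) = (g^2 + 11*g + 28)/(g - 7)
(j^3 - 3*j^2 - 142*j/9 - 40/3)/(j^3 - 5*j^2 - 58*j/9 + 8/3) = (3*j + 5)/(3*j - 1)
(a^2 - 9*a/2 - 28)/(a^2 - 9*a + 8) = (a + 7/2)/(a - 1)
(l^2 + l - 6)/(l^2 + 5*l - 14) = (l + 3)/(l + 7)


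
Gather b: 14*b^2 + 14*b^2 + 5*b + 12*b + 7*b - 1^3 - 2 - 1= 28*b^2 + 24*b - 4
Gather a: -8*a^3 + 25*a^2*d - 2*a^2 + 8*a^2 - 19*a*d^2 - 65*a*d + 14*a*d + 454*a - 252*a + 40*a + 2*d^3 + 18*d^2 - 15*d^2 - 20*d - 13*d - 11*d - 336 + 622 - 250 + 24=-8*a^3 + a^2*(25*d + 6) + a*(-19*d^2 - 51*d + 242) + 2*d^3 + 3*d^2 - 44*d + 60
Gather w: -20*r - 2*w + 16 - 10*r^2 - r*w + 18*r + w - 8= -10*r^2 - 2*r + w*(-r - 1) + 8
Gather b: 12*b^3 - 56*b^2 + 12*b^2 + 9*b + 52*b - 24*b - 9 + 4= 12*b^3 - 44*b^2 + 37*b - 5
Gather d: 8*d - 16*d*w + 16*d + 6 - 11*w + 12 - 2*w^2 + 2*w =d*(24 - 16*w) - 2*w^2 - 9*w + 18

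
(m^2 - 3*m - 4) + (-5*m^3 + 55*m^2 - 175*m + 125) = -5*m^3 + 56*m^2 - 178*m + 121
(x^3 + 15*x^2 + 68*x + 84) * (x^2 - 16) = x^5 + 15*x^4 + 52*x^3 - 156*x^2 - 1088*x - 1344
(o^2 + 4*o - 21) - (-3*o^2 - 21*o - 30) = 4*o^2 + 25*o + 9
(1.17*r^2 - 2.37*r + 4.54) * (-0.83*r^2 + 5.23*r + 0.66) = -0.9711*r^4 + 8.0862*r^3 - 15.3911*r^2 + 22.18*r + 2.9964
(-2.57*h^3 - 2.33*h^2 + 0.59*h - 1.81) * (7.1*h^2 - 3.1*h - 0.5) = -18.247*h^5 - 8.576*h^4 + 12.697*h^3 - 13.515*h^2 + 5.316*h + 0.905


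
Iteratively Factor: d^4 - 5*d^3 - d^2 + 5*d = (d + 1)*(d^3 - 6*d^2 + 5*d) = d*(d + 1)*(d^2 - 6*d + 5) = d*(d - 5)*(d + 1)*(d - 1)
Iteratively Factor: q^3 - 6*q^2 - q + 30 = (q + 2)*(q^2 - 8*q + 15) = (q - 5)*(q + 2)*(q - 3)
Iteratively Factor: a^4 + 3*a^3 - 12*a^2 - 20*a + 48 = (a + 3)*(a^3 - 12*a + 16) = (a - 2)*(a + 3)*(a^2 + 2*a - 8) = (a - 2)^2*(a + 3)*(a + 4)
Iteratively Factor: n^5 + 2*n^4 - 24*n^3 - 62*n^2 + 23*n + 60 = (n - 1)*(n^4 + 3*n^3 - 21*n^2 - 83*n - 60) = (n - 5)*(n - 1)*(n^3 + 8*n^2 + 19*n + 12) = (n - 5)*(n - 1)*(n + 4)*(n^2 + 4*n + 3) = (n - 5)*(n - 1)*(n + 3)*(n + 4)*(n + 1)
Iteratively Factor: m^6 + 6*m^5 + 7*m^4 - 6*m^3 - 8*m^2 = (m)*(m^5 + 6*m^4 + 7*m^3 - 6*m^2 - 8*m) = m*(m + 2)*(m^4 + 4*m^3 - m^2 - 4*m) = m*(m + 2)*(m + 4)*(m^3 - m) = m*(m - 1)*(m + 2)*(m + 4)*(m^2 + m) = m*(m - 1)*(m + 1)*(m + 2)*(m + 4)*(m)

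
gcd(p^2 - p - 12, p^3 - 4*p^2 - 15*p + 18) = p + 3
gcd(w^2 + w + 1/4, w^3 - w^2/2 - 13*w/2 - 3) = w + 1/2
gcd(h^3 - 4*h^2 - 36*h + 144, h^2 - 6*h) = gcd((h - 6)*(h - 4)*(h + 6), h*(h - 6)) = h - 6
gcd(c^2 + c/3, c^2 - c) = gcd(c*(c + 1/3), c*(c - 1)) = c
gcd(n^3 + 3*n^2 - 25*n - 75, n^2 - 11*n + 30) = n - 5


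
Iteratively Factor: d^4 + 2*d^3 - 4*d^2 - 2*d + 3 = (d + 3)*(d^3 - d^2 - d + 1) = (d - 1)*(d + 3)*(d^2 - 1) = (d - 1)*(d + 1)*(d + 3)*(d - 1)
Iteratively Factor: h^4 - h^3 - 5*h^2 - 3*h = (h - 3)*(h^3 + 2*h^2 + h) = (h - 3)*(h + 1)*(h^2 + h) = (h - 3)*(h + 1)^2*(h)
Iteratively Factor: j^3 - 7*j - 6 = (j - 3)*(j^2 + 3*j + 2) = (j - 3)*(j + 1)*(j + 2)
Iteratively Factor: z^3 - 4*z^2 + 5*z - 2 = (z - 1)*(z^2 - 3*z + 2) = (z - 1)^2*(z - 2)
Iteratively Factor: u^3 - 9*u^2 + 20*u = (u)*(u^2 - 9*u + 20) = u*(u - 4)*(u - 5)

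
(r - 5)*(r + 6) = r^2 + r - 30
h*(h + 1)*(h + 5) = h^3 + 6*h^2 + 5*h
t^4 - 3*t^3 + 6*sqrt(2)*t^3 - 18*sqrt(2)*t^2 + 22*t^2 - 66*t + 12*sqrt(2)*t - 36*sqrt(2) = (t - 3)*(t + sqrt(2))*(t + 2*sqrt(2))*(t + 3*sqrt(2))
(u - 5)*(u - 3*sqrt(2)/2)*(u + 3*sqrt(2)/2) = u^3 - 5*u^2 - 9*u/2 + 45/2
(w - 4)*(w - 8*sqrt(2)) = w^2 - 8*sqrt(2)*w - 4*w + 32*sqrt(2)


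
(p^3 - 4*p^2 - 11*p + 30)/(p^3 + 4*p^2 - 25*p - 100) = (p^2 + p - 6)/(p^2 + 9*p + 20)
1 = 1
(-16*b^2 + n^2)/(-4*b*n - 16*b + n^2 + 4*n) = (4*b + n)/(n + 4)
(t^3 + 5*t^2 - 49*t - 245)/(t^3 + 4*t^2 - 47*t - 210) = (t + 7)/(t + 6)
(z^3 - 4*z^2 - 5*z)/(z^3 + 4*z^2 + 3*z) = (z - 5)/(z + 3)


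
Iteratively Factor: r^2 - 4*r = (r - 4)*(r)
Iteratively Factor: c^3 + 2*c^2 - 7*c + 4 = (c + 4)*(c^2 - 2*c + 1) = (c - 1)*(c + 4)*(c - 1)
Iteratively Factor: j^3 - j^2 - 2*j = (j + 1)*(j^2 - 2*j) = (j - 2)*(j + 1)*(j)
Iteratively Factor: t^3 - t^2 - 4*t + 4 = (t - 2)*(t^2 + t - 2) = (t - 2)*(t + 2)*(t - 1)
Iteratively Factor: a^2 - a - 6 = (a + 2)*(a - 3)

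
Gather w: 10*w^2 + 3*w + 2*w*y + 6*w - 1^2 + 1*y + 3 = 10*w^2 + w*(2*y + 9) + y + 2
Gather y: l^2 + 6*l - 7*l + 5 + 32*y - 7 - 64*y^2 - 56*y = l^2 - l - 64*y^2 - 24*y - 2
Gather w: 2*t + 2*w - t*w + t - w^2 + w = 3*t - w^2 + w*(3 - t)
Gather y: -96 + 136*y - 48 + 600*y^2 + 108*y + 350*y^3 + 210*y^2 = 350*y^3 + 810*y^2 + 244*y - 144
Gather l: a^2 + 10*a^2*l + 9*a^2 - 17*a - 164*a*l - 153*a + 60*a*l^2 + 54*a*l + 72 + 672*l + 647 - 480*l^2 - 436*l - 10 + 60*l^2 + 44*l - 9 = 10*a^2 - 170*a + l^2*(60*a - 420) + l*(10*a^2 - 110*a + 280) + 700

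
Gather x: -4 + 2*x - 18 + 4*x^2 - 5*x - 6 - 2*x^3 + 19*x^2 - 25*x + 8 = -2*x^3 + 23*x^2 - 28*x - 20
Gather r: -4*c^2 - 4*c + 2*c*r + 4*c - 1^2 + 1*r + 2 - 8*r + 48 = -4*c^2 + r*(2*c - 7) + 49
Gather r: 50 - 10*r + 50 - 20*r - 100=-30*r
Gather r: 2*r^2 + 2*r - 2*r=2*r^2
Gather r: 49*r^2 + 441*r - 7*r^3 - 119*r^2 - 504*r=-7*r^3 - 70*r^2 - 63*r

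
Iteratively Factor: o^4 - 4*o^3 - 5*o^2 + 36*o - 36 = (o - 3)*(o^3 - o^2 - 8*o + 12) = (o - 3)*(o + 3)*(o^2 - 4*o + 4) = (o - 3)*(o - 2)*(o + 3)*(o - 2)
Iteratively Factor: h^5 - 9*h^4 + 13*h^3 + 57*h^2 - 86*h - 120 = (h - 3)*(h^4 - 6*h^3 - 5*h^2 + 42*h + 40) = (h - 4)*(h - 3)*(h^3 - 2*h^2 - 13*h - 10) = (h - 4)*(h - 3)*(h + 2)*(h^2 - 4*h - 5) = (h - 5)*(h - 4)*(h - 3)*(h + 2)*(h + 1)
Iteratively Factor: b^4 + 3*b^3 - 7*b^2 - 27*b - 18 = (b + 2)*(b^3 + b^2 - 9*b - 9) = (b - 3)*(b + 2)*(b^2 + 4*b + 3) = (b - 3)*(b + 1)*(b + 2)*(b + 3)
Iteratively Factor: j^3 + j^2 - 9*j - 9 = (j + 1)*(j^2 - 9) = (j + 1)*(j + 3)*(j - 3)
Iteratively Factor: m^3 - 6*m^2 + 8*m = (m - 4)*(m^2 - 2*m) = m*(m - 4)*(m - 2)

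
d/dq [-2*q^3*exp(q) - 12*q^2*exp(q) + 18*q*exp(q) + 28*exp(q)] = 2*(-q^3 - 9*q^2 - 3*q + 23)*exp(q)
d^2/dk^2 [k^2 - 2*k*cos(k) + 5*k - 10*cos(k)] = 2*k*cos(k) + 4*sin(k) + 10*cos(k) + 2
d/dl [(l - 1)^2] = 2*l - 2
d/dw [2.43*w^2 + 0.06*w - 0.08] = 4.86*w + 0.06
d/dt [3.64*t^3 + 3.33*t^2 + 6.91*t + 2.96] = 10.92*t^2 + 6.66*t + 6.91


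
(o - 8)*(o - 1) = o^2 - 9*o + 8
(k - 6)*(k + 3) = k^2 - 3*k - 18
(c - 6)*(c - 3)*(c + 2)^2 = c^4 - 5*c^3 - 14*c^2 + 36*c + 72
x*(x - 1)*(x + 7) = x^3 + 6*x^2 - 7*x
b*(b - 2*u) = b^2 - 2*b*u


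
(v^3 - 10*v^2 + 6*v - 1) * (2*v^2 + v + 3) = 2*v^5 - 19*v^4 + 5*v^3 - 26*v^2 + 17*v - 3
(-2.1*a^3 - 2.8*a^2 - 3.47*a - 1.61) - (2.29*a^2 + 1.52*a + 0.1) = -2.1*a^3 - 5.09*a^2 - 4.99*a - 1.71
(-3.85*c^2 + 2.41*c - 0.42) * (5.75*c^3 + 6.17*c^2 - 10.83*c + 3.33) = -22.1375*c^5 - 9.897*c^4 + 54.1502*c^3 - 41.5122*c^2 + 12.5739*c - 1.3986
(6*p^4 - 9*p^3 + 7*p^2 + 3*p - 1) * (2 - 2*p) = -12*p^5 + 30*p^4 - 32*p^3 + 8*p^2 + 8*p - 2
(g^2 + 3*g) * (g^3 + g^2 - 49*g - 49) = g^5 + 4*g^4 - 46*g^3 - 196*g^2 - 147*g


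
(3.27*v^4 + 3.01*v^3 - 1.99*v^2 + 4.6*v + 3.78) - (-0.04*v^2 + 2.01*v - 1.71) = 3.27*v^4 + 3.01*v^3 - 1.95*v^2 + 2.59*v + 5.49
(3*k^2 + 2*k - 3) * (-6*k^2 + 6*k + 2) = -18*k^4 + 6*k^3 + 36*k^2 - 14*k - 6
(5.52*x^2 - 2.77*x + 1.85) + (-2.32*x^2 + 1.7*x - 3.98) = 3.2*x^2 - 1.07*x - 2.13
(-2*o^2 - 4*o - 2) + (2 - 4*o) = -2*o^2 - 8*o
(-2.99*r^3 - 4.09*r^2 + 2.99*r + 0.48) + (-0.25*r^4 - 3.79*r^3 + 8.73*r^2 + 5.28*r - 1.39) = -0.25*r^4 - 6.78*r^3 + 4.64*r^2 + 8.27*r - 0.91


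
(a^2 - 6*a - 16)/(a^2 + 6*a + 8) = (a - 8)/(a + 4)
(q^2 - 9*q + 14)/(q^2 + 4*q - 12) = (q - 7)/(q + 6)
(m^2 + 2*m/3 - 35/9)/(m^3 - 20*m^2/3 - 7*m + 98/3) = (m - 5/3)/(m^2 - 9*m + 14)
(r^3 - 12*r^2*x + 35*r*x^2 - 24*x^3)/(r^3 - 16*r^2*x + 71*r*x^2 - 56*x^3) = (-r + 3*x)/(-r + 7*x)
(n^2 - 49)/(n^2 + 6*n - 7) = (n - 7)/(n - 1)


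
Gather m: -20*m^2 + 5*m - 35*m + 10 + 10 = -20*m^2 - 30*m + 20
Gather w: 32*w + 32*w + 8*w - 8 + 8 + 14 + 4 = 72*w + 18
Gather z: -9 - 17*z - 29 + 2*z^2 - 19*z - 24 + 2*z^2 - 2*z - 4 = 4*z^2 - 38*z - 66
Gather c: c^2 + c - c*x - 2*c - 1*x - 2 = c^2 + c*(-x - 1) - x - 2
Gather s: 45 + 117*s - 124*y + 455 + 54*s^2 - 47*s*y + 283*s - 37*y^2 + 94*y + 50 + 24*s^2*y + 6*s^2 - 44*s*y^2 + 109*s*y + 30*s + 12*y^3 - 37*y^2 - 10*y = s^2*(24*y + 60) + s*(-44*y^2 + 62*y + 430) + 12*y^3 - 74*y^2 - 40*y + 550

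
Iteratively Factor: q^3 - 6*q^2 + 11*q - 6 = (q - 3)*(q^2 - 3*q + 2) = (q - 3)*(q - 1)*(q - 2)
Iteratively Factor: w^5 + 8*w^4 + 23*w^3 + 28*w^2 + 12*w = (w + 3)*(w^4 + 5*w^3 + 8*w^2 + 4*w) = w*(w + 3)*(w^3 + 5*w^2 + 8*w + 4) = w*(w + 1)*(w + 3)*(w^2 + 4*w + 4) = w*(w + 1)*(w + 2)*(w + 3)*(w + 2)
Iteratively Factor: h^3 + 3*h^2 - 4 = (h + 2)*(h^2 + h - 2) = (h + 2)^2*(h - 1)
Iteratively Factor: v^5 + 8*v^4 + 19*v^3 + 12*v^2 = (v + 3)*(v^4 + 5*v^3 + 4*v^2) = v*(v + 3)*(v^3 + 5*v^2 + 4*v) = v*(v + 1)*(v + 3)*(v^2 + 4*v) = v^2*(v + 1)*(v + 3)*(v + 4)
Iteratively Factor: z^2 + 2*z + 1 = (z + 1)*(z + 1)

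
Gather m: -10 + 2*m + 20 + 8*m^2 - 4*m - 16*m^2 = -8*m^2 - 2*m + 10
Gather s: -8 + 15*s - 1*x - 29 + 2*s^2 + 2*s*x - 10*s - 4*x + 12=2*s^2 + s*(2*x + 5) - 5*x - 25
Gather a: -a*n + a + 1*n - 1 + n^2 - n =a*(1 - n) + n^2 - 1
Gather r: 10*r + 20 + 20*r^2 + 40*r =20*r^2 + 50*r + 20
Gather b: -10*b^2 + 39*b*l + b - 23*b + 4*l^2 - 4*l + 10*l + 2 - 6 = -10*b^2 + b*(39*l - 22) + 4*l^2 + 6*l - 4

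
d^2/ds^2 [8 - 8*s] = 0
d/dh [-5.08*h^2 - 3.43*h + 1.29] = -10.16*h - 3.43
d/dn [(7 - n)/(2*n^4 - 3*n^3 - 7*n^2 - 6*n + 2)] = (-2*n^4 + 3*n^3 + 7*n^2 + 6*n - (n - 7)*(-8*n^3 + 9*n^2 + 14*n + 6) - 2)/(-2*n^4 + 3*n^3 + 7*n^2 + 6*n - 2)^2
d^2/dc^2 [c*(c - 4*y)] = 2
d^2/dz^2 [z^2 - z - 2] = 2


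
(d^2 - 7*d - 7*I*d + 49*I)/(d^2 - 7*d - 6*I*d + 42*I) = (d - 7*I)/(d - 6*I)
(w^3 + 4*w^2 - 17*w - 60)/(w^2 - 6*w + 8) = (w^2 + 8*w + 15)/(w - 2)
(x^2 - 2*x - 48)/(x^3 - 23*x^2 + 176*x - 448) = (x + 6)/(x^2 - 15*x + 56)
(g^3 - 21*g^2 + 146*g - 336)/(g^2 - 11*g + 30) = (g^2 - 15*g + 56)/(g - 5)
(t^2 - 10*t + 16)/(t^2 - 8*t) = (t - 2)/t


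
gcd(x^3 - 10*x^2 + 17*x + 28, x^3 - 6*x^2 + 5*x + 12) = x^2 - 3*x - 4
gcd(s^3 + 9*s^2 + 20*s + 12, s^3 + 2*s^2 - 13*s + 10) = 1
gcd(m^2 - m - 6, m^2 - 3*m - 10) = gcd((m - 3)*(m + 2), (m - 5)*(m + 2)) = m + 2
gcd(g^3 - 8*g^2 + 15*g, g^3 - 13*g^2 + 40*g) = g^2 - 5*g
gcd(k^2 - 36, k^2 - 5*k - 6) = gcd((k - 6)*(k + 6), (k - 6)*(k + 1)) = k - 6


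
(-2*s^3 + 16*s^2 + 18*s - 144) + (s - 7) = -2*s^3 + 16*s^2 + 19*s - 151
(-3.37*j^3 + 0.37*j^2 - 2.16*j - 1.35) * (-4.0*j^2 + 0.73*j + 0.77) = 13.48*j^5 - 3.9401*j^4 + 6.3152*j^3 + 4.1081*j^2 - 2.6487*j - 1.0395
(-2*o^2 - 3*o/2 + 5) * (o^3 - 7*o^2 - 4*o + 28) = -2*o^5 + 25*o^4/2 + 47*o^3/2 - 85*o^2 - 62*o + 140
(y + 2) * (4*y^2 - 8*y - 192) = 4*y^3 - 208*y - 384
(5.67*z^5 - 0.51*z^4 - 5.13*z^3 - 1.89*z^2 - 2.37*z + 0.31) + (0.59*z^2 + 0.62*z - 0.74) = 5.67*z^5 - 0.51*z^4 - 5.13*z^3 - 1.3*z^2 - 1.75*z - 0.43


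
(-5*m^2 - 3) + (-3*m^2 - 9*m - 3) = -8*m^2 - 9*m - 6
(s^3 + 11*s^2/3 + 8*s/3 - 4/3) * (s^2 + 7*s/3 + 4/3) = s^5 + 6*s^4 + 113*s^3/9 + 88*s^2/9 + 4*s/9 - 16/9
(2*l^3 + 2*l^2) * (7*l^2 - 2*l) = 14*l^5 + 10*l^4 - 4*l^3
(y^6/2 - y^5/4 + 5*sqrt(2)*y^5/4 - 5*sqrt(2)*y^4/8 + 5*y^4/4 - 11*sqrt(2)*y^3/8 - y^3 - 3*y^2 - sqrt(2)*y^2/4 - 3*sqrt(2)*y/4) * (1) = y^6/2 - y^5/4 + 5*sqrt(2)*y^5/4 - 5*sqrt(2)*y^4/8 + 5*y^4/4 - 11*sqrt(2)*y^3/8 - y^3 - 3*y^2 - sqrt(2)*y^2/4 - 3*sqrt(2)*y/4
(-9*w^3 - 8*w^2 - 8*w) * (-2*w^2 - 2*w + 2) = 18*w^5 + 34*w^4 + 14*w^3 - 16*w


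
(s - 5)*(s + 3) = s^2 - 2*s - 15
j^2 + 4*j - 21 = (j - 3)*(j + 7)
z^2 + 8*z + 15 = (z + 3)*(z + 5)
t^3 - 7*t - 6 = (t - 3)*(t + 1)*(t + 2)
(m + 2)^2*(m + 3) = m^3 + 7*m^2 + 16*m + 12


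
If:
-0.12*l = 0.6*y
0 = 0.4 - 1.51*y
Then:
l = -1.32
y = 0.26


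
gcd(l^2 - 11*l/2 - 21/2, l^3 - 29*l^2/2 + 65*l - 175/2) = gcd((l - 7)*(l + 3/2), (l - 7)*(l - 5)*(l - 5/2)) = l - 7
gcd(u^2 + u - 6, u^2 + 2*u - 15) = 1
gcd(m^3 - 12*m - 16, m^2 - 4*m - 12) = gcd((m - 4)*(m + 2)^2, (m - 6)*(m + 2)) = m + 2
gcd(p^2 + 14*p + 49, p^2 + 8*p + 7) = p + 7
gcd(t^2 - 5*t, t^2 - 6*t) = t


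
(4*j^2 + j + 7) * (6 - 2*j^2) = -8*j^4 - 2*j^3 + 10*j^2 + 6*j + 42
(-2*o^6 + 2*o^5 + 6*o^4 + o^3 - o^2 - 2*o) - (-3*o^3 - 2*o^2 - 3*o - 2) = -2*o^6 + 2*o^5 + 6*o^4 + 4*o^3 + o^2 + o + 2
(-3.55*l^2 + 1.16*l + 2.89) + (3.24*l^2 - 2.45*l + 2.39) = -0.31*l^2 - 1.29*l + 5.28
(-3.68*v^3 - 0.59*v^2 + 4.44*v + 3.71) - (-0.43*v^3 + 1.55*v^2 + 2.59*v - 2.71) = -3.25*v^3 - 2.14*v^2 + 1.85*v + 6.42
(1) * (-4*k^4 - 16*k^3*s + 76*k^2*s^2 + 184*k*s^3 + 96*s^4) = -4*k^4 - 16*k^3*s + 76*k^2*s^2 + 184*k*s^3 + 96*s^4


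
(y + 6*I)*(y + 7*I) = y^2 + 13*I*y - 42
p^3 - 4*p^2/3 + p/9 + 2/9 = (p - 1)*(p - 2/3)*(p + 1/3)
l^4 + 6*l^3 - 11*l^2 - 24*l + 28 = (l - 2)*(l - 1)*(l + 2)*(l + 7)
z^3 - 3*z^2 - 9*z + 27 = (z - 3)^2*(z + 3)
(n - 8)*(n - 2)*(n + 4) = n^3 - 6*n^2 - 24*n + 64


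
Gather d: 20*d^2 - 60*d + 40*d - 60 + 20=20*d^2 - 20*d - 40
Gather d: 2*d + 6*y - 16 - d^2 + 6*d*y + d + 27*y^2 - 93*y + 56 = -d^2 + d*(6*y + 3) + 27*y^2 - 87*y + 40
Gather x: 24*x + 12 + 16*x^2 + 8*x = 16*x^2 + 32*x + 12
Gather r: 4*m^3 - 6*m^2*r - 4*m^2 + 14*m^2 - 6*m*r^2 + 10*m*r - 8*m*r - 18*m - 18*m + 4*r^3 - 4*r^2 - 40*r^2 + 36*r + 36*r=4*m^3 + 10*m^2 - 36*m + 4*r^3 + r^2*(-6*m - 44) + r*(-6*m^2 + 2*m + 72)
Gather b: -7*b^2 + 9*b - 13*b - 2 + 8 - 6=-7*b^2 - 4*b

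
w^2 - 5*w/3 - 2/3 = (w - 2)*(w + 1/3)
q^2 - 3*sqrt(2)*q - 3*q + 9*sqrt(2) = (q - 3)*(q - 3*sqrt(2))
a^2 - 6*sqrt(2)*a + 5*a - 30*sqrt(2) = (a + 5)*(a - 6*sqrt(2))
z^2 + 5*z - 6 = (z - 1)*(z + 6)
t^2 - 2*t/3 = t*(t - 2/3)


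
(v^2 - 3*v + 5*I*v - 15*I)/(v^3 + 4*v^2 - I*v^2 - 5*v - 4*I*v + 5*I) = (v^2 + v*(-3 + 5*I) - 15*I)/(v^3 + v^2*(4 - I) - v*(5 + 4*I) + 5*I)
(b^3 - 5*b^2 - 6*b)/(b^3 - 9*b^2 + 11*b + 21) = b*(b - 6)/(b^2 - 10*b + 21)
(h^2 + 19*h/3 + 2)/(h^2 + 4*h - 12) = (h + 1/3)/(h - 2)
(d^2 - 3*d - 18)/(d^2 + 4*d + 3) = (d - 6)/(d + 1)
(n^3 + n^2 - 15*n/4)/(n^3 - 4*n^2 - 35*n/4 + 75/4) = n/(n - 5)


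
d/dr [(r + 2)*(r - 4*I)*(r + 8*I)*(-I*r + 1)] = -4*I*r^3 + r^2*(15 - 6*I) + r*(20 - 56*I) + 32 - 56*I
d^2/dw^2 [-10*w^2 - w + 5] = -20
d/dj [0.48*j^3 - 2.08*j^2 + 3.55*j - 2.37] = 1.44*j^2 - 4.16*j + 3.55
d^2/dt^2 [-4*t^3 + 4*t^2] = 8 - 24*t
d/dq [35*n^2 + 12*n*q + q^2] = 12*n + 2*q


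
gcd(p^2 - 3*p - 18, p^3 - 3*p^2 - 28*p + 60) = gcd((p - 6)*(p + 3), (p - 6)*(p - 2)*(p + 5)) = p - 6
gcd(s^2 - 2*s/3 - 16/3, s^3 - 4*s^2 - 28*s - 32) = s + 2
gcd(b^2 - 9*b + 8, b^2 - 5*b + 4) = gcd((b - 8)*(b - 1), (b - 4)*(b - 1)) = b - 1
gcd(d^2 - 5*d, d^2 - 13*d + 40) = d - 5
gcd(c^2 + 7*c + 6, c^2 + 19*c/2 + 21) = c + 6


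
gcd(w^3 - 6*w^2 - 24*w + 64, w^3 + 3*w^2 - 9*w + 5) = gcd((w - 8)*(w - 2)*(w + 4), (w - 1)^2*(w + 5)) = 1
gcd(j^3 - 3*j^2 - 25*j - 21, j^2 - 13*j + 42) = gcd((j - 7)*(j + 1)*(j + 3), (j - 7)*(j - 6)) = j - 7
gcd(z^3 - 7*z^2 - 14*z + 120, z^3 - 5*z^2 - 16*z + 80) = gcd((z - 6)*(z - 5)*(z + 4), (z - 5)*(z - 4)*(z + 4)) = z^2 - z - 20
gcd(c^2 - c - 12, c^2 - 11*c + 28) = c - 4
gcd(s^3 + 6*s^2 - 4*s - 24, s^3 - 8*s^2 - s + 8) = 1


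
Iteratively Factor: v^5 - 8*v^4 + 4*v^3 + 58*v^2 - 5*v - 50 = (v - 5)*(v^4 - 3*v^3 - 11*v^2 + 3*v + 10) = (v - 5)*(v + 2)*(v^3 - 5*v^2 - v + 5) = (v - 5)*(v - 1)*(v + 2)*(v^2 - 4*v - 5) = (v - 5)^2*(v - 1)*(v + 2)*(v + 1)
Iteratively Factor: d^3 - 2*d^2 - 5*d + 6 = (d + 2)*(d^2 - 4*d + 3) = (d - 3)*(d + 2)*(d - 1)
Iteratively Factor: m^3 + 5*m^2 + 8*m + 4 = (m + 2)*(m^2 + 3*m + 2) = (m + 1)*(m + 2)*(m + 2)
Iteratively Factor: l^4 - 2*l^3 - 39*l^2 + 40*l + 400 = (l + 4)*(l^3 - 6*l^2 - 15*l + 100) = (l + 4)^2*(l^2 - 10*l + 25) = (l - 5)*(l + 4)^2*(l - 5)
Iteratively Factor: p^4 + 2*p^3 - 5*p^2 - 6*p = (p)*(p^3 + 2*p^2 - 5*p - 6) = p*(p + 3)*(p^2 - p - 2) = p*(p - 2)*(p + 3)*(p + 1)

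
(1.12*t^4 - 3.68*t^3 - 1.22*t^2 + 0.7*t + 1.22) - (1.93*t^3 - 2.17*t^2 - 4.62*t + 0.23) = 1.12*t^4 - 5.61*t^3 + 0.95*t^2 + 5.32*t + 0.99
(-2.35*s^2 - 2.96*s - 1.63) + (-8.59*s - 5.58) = -2.35*s^2 - 11.55*s - 7.21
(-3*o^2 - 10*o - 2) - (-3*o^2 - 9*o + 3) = -o - 5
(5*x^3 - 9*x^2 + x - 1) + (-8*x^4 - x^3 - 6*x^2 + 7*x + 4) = -8*x^4 + 4*x^3 - 15*x^2 + 8*x + 3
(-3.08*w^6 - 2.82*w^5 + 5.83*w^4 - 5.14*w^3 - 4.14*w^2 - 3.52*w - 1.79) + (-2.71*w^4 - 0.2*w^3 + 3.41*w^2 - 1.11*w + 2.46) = -3.08*w^6 - 2.82*w^5 + 3.12*w^4 - 5.34*w^3 - 0.73*w^2 - 4.63*w + 0.67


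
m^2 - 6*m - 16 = (m - 8)*(m + 2)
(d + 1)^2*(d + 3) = d^3 + 5*d^2 + 7*d + 3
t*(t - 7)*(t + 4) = t^3 - 3*t^2 - 28*t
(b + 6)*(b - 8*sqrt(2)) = b^2 - 8*sqrt(2)*b + 6*b - 48*sqrt(2)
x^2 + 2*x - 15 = (x - 3)*(x + 5)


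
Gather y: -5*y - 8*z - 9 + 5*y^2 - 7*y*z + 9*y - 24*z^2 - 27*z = 5*y^2 + y*(4 - 7*z) - 24*z^2 - 35*z - 9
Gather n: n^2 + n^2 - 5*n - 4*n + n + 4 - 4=2*n^2 - 8*n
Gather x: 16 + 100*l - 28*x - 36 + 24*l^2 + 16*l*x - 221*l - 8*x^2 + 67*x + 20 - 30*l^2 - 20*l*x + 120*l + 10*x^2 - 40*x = -6*l^2 - l + 2*x^2 + x*(-4*l - 1)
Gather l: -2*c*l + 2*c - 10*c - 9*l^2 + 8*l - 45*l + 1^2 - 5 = -8*c - 9*l^2 + l*(-2*c - 37) - 4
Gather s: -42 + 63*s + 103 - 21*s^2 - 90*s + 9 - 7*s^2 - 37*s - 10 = -28*s^2 - 64*s + 60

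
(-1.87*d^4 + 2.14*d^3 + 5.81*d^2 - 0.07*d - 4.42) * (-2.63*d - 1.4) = 4.9181*d^5 - 3.0102*d^4 - 18.2763*d^3 - 7.9499*d^2 + 11.7226*d + 6.188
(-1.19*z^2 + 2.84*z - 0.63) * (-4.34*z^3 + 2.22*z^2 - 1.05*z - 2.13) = 5.1646*z^5 - 14.9674*z^4 + 10.2885*z^3 - 1.8459*z^2 - 5.3877*z + 1.3419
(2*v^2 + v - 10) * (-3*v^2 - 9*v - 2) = -6*v^4 - 21*v^3 + 17*v^2 + 88*v + 20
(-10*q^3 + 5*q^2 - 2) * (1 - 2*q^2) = 20*q^5 - 10*q^4 - 10*q^3 + 9*q^2 - 2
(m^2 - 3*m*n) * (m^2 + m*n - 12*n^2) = m^4 - 2*m^3*n - 15*m^2*n^2 + 36*m*n^3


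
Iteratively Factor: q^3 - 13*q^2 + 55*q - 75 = (q - 5)*(q^2 - 8*q + 15) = (q - 5)*(q - 3)*(q - 5)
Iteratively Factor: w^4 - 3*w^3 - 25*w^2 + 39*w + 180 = (w - 4)*(w^3 + w^2 - 21*w - 45) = (w - 5)*(w - 4)*(w^2 + 6*w + 9) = (w - 5)*(w - 4)*(w + 3)*(w + 3)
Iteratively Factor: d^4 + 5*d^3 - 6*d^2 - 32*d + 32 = (d + 4)*(d^3 + d^2 - 10*d + 8) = (d + 4)^2*(d^2 - 3*d + 2) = (d - 1)*(d + 4)^2*(d - 2)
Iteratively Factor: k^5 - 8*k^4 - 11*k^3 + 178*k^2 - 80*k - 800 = (k - 5)*(k^4 - 3*k^3 - 26*k^2 + 48*k + 160) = (k - 5)*(k + 2)*(k^3 - 5*k^2 - 16*k + 80) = (k - 5)*(k + 2)*(k + 4)*(k^2 - 9*k + 20) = (k - 5)^2*(k + 2)*(k + 4)*(k - 4)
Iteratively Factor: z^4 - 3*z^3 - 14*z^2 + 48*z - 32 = (z - 2)*(z^3 - z^2 - 16*z + 16) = (z - 2)*(z - 1)*(z^2 - 16) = (z - 2)*(z - 1)*(z + 4)*(z - 4)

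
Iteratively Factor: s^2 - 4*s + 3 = (s - 3)*(s - 1)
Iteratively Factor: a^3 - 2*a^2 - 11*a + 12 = (a + 3)*(a^2 - 5*a + 4) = (a - 1)*(a + 3)*(a - 4)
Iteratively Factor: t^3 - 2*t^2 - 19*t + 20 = (t - 5)*(t^2 + 3*t - 4) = (t - 5)*(t - 1)*(t + 4)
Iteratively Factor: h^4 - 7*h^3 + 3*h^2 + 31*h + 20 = (h - 4)*(h^3 - 3*h^2 - 9*h - 5) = (h - 5)*(h - 4)*(h^2 + 2*h + 1) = (h - 5)*(h - 4)*(h + 1)*(h + 1)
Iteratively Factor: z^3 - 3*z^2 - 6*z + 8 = (z - 4)*(z^2 + z - 2) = (z - 4)*(z + 2)*(z - 1)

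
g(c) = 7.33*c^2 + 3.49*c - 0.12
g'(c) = 14.66*c + 3.49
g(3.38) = 95.42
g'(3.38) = 53.04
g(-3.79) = 91.94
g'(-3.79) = -52.07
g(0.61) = 4.74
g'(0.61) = 12.43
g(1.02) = 11.07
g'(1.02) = 18.44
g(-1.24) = 6.82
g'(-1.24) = -14.69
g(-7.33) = 368.13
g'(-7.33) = -103.97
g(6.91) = 373.99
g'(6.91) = 104.79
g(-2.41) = 34.04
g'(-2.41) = -31.84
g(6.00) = 284.70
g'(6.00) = 91.45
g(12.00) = 1097.28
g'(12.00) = 179.41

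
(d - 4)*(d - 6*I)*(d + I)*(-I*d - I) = -I*d^4 - 5*d^3 + 3*I*d^3 + 15*d^2 - 2*I*d^2 + 20*d + 18*I*d + 24*I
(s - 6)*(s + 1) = s^2 - 5*s - 6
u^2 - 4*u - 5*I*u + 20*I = (u - 4)*(u - 5*I)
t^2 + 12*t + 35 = (t + 5)*(t + 7)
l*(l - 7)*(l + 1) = l^3 - 6*l^2 - 7*l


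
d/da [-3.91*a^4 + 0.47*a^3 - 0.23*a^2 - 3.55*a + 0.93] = -15.64*a^3 + 1.41*a^2 - 0.46*a - 3.55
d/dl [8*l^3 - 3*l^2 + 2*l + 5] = 24*l^2 - 6*l + 2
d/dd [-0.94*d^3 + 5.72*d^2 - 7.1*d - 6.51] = -2.82*d^2 + 11.44*d - 7.1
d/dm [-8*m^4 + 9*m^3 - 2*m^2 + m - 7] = -32*m^3 + 27*m^2 - 4*m + 1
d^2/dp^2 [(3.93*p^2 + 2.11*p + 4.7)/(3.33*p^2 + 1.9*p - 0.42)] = (-2.93506200000002*p^3 + 345.685968*p^2 + 196.127676*p + 51.834904)/(36.926037*p^6 + 63.20673*p^5 + 22.091886*p^4 - 9.08504*p^3 - 2.786364*p^2 + 1.00548*p - 0.074088)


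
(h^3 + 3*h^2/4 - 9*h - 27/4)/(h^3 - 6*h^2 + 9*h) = (4*h^2 + 15*h + 9)/(4*h*(h - 3))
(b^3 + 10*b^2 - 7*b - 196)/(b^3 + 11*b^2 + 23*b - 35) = (b^2 + 3*b - 28)/(b^2 + 4*b - 5)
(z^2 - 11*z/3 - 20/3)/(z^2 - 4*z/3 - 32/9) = 3*(z - 5)/(3*z - 8)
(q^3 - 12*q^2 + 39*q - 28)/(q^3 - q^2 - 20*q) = (-q^3 + 12*q^2 - 39*q + 28)/(q*(-q^2 + q + 20))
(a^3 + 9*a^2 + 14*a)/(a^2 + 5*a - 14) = a*(a + 2)/(a - 2)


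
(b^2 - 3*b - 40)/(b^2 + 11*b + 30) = (b - 8)/(b + 6)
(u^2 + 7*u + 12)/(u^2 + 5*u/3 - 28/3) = 3*(u + 3)/(3*u - 7)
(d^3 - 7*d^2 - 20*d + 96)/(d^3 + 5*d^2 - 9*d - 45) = (d^2 - 4*d - 32)/(d^2 + 8*d + 15)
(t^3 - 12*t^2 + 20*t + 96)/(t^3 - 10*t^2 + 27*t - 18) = (t^2 - 6*t - 16)/(t^2 - 4*t + 3)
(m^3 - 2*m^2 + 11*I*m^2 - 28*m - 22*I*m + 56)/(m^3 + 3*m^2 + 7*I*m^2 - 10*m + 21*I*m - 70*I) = (m + 4*I)/(m + 5)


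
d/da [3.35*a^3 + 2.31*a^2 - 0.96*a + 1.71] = 10.05*a^2 + 4.62*a - 0.96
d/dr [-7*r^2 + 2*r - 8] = 2 - 14*r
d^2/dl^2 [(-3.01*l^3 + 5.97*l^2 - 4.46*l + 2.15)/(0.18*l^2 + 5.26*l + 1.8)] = (-1.11022302462516e-16*l^5 - 3.5527136788005e-15*l^4 - 176.202272*l^3 - 182.1798*l^2 - 37.63044*l + 240.71764)/(0.005832*l^6 + 0.511272*l^5 + 15.115464*l^4 + 155.757016*l^3 + 151.15464*l^2 + 51.1272*l + 5.832)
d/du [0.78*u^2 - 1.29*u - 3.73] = 1.56*u - 1.29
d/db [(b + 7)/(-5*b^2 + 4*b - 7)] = 5*(b^2 + 14*b - 7)/(25*b^4 - 40*b^3 + 86*b^2 - 56*b + 49)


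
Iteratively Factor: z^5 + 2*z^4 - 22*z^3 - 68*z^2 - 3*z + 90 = (z + 2)*(z^4 - 22*z^2 - 24*z + 45) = (z + 2)*(z + 3)*(z^3 - 3*z^2 - 13*z + 15) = (z - 1)*(z + 2)*(z + 3)*(z^2 - 2*z - 15) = (z - 5)*(z - 1)*(z + 2)*(z + 3)*(z + 3)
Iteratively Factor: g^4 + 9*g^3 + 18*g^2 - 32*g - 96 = (g + 4)*(g^3 + 5*g^2 - 2*g - 24) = (g + 3)*(g + 4)*(g^2 + 2*g - 8) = (g + 3)*(g + 4)^2*(g - 2)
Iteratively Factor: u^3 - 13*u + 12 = (u - 3)*(u^2 + 3*u - 4) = (u - 3)*(u - 1)*(u + 4)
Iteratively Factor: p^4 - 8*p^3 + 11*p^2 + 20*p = (p + 1)*(p^3 - 9*p^2 + 20*p) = (p - 5)*(p + 1)*(p^2 - 4*p) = p*(p - 5)*(p + 1)*(p - 4)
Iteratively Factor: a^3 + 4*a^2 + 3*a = (a + 3)*(a^2 + a) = a*(a + 3)*(a + 1)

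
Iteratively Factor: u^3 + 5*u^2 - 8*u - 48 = (u + 4)*(u^2 + u - 12) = (u - 3)*(u + 4)*(u + 4)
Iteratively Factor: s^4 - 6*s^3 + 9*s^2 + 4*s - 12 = (s + 1)*(s^3 - 7*s^2 + 16*s - 12) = (s - 3)*(s + 1)*(s^2 - 4*s + 4) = (s - 3)*(s - 2)*(s + 1)*(s - 2)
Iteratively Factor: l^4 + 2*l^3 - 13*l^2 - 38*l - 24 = (l + 3)*(l^3 - l^2 - 10*l - 8) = (l + 1)*(l + 3)*(l^2 - 2*l - 8) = (l + 1)*(l + 2)*(l + 3)*(l - 4)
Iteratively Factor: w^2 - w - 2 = (w - 2)*(w + 1)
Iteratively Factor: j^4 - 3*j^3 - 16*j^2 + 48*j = (j - 3)*(j^3 - 16*j) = (j - 4)*(j - 3)*(j^2 + 4*j) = j*(j - 4)*(j - 3)*(j + 4)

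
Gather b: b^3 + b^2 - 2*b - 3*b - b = b^3 + b^2 - 6*b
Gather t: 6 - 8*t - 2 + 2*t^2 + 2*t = 2*t^2 - 6*t + 4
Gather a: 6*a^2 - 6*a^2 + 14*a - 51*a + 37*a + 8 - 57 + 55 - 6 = 0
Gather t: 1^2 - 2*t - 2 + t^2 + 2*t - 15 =t^2 - 16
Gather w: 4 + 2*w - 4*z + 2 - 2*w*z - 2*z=w*(2 - 2*z) - 6*z + 6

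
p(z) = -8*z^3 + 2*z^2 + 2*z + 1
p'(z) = -24*z^2 + 4*z + 2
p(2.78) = -149.86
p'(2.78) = -172.36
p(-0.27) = 0.76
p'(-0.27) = -0.83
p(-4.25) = 642.75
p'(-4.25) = -448.50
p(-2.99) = 226.75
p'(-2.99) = -224.52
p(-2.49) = 131.93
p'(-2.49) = -156.76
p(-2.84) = 194.70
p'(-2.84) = -202.93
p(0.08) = 1.17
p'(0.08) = 2.17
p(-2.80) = 186.70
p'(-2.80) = -197.36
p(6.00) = -1643.00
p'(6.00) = -838.00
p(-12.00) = 14089.00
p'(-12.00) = -3502.00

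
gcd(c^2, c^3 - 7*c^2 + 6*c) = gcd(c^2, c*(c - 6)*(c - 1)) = c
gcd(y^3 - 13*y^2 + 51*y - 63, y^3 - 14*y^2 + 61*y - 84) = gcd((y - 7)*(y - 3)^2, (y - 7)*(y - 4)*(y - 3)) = y^2 - 10*y + 21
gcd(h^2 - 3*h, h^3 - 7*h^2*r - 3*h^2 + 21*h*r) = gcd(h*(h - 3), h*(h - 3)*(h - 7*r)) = h^2 - 3*h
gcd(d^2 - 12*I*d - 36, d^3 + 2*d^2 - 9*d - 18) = 1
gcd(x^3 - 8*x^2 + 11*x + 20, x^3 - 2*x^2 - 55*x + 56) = 1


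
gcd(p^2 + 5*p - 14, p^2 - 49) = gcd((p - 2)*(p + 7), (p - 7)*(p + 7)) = p + 7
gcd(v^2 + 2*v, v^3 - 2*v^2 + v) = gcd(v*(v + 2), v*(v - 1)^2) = v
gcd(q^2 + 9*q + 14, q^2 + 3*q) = 1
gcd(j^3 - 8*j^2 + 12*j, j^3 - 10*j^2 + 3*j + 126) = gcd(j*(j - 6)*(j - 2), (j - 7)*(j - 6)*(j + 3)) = j - 6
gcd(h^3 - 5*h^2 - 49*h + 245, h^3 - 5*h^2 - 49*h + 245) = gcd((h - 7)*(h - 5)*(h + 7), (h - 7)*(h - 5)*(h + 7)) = h^3 - 5*h^2 - 49*h + 245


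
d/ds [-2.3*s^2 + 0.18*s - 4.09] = 0.18 - 4.6*s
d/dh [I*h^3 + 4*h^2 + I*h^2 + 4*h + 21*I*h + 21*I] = 3*I*h^2 + 2*h*(4 + I) + 4 + 21*I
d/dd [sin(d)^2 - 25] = sin(2*d)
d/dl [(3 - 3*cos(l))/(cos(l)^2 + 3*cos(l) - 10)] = 3*(sin(l)^2 + 2*cos(l) - 8)*sin(l)/(cos(l)^2 + 3*cos(l) - 10)^2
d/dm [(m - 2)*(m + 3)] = 2*m + 1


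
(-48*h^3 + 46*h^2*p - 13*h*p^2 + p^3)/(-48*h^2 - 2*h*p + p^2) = (6*h^2 - 5*h*p + p^2)/(6*h + p)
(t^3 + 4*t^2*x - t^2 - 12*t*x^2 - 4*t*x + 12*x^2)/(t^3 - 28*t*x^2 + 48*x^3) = (1 - t)/(-t + 4*x)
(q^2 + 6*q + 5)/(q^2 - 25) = (q + 1)/(q - 5)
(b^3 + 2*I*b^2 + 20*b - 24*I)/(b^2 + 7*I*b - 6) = (b^2 - 4*I*b - 4)/(b + I)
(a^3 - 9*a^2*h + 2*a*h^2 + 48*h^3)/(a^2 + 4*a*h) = (a^3 - 9*a^2*h + 2*a*h^2 + 48*h^3)/(a*(a + 4*h))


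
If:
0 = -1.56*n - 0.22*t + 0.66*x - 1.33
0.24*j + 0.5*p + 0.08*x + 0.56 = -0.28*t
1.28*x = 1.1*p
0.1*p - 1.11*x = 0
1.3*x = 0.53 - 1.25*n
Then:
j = 8.23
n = 0.42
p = 0.00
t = -9.05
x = 0.00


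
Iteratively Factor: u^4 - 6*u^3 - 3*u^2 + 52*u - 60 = (u - 2)*(u^3 - 4*u^2 - 11*u + 30) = (u - 2)*(u + 3)*(u^2 - 7*u + 10) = (u - 5)*(u - 2)*(u + 3)*(u - 2)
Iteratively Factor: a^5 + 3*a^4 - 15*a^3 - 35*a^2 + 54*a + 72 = (a - 2)*(a^4 + 5*a^3 - 5*a^2 - 45*a - 36) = (a - 2)*(a + 1)*(a^3 + 4*a^2 - 9*a - 36) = (a - 2)*(a + 1)*(a + 3)*(a^2 + a - 12) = (a - 2)*(a + 1)*(a + 3)*(a + 4)*(a - 3)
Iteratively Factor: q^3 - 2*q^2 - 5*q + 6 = (q + 2)*(q^2 - 4*q + 3) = (q - 3)*(q + 2)*(q - 1)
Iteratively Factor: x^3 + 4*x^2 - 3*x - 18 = (x - 2)*(x^2 + 6*x + 9) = (x - 2)*(x + 3)*(x + 3)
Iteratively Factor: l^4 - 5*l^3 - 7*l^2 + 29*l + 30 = (l - 5)*(l^3 - 7*l - 6) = (l - 5)*(l + 1)*(l^2 - l - 6) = (l - 5)*(l - 3)*(l + 1)*(l + 2)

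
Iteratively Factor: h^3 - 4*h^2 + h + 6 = (h - 2)*(h^2 - 2*h - 3) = (h - 2)*(h + 1)*(h - 3)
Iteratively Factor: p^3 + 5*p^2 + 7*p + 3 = (p + 1)*(p^2 + 4*p + 3) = (p + 1)*(p + 3)*(p + 1)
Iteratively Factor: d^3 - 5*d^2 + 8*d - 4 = (d - 2)*(d^2 - 3*d + 2) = (d - 2)*(d - 1)*(d - 2)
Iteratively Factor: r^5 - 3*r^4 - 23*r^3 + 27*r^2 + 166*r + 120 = (r + 1)*(r^4 - 4*r^3 - 19*r^2 + 46*r + 120) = (r - 5)*(r + 1)*(r^3 + r^2 - 14*r - 24) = (r - 5)*(r - 4)*(r + 1)*(r^2 + 5*r + 6) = (r - 5)*(r - 4)*(r + 1)*(r + 2)*(r + 3)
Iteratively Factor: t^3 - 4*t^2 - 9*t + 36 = (t - 4)*(t^2 - 9) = (t - 4)*(t + 3)*(t - 3)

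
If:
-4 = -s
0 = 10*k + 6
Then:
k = -3/5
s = 4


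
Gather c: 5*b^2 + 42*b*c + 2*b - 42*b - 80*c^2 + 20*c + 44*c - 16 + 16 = 5*b^2 - 40*b - 80*c^2 + c*(42*b + 64)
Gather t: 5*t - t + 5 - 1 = 4*t + 4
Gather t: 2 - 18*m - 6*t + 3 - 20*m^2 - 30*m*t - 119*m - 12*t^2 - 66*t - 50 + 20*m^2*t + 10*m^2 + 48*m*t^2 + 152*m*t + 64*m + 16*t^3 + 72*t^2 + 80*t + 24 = -10*m^2 - 73*m + 16*t^3 + t^2*(48*m + 60) + t*(20*m^2 + 122*m + 8) - 21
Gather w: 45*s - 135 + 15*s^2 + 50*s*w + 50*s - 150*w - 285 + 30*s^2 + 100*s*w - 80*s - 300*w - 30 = 45*s^2 + 15*s + w*(150*s - 450) - 450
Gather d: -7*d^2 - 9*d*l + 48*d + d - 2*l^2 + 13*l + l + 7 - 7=-7*d^2 + d*(49 - 9*l) - 2*l^2 + 14*l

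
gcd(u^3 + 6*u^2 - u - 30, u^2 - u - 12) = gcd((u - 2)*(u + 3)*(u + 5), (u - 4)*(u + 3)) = u + 3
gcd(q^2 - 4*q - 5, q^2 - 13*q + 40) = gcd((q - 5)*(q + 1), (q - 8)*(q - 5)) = q - 5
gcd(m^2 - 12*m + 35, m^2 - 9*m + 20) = m - 5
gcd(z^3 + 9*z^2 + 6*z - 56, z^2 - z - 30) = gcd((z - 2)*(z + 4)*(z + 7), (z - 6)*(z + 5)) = 1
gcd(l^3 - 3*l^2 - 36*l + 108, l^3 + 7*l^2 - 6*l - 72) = l^2 + 3*l - 18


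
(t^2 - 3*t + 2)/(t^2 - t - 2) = (t - 1)/(t + 1)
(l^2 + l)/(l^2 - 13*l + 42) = l*(l + 1)/(l^2 - 13*l + 42)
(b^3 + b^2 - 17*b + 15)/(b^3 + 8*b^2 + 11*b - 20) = (b - 3)/(b + 4)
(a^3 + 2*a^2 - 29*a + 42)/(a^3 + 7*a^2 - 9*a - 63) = (a - 2)/(a + 3)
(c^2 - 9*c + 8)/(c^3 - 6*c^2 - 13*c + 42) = (c^2 - 9*c + 8)/(c^3 - 6*c^2 - 13*c + 42)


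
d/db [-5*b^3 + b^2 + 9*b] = -15*b^2 + 2*b + 9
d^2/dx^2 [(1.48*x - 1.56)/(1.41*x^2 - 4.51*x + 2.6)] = ((17.7488 - 12.5208*x)*(1.41*x^2 - 4.51*x + 2.6) + (1.48*x - 1.56)*(2.82*x - 4.51)*(5.64*x - 9.02))/(1.41*x^2 - 4.51*x + 2.6)^3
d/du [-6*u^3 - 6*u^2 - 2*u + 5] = -18*u^2 - 12*u - 2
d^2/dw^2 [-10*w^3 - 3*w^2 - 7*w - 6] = -60*w - 6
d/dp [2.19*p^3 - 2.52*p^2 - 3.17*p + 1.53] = 6.57*p^2 - 5.04*p - 3.17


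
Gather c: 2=2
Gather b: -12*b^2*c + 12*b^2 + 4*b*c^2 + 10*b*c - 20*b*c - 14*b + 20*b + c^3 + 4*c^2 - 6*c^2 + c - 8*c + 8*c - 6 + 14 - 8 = b^2*(12 - 12*c) + b*(4*c^2 - 10*c + 6) + c^3 - 2*c^2 + c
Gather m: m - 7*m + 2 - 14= -6*m - 12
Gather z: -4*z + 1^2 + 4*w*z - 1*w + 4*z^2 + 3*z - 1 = -w + 4*z^2 + z*(4*w - 1)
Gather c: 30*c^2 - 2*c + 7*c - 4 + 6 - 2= 30*c^2 + 5*c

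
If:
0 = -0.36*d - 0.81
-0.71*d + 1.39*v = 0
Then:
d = -2.25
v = -1.15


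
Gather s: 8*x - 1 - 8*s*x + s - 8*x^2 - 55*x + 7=s*(1 - 8*x) - 8*x^2 - 47*x + 6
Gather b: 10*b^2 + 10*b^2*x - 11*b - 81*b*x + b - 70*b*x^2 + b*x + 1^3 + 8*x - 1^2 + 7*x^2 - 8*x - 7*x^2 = b^2*(10*x + 10) + b*(-70*x^2 - 80*x - 10)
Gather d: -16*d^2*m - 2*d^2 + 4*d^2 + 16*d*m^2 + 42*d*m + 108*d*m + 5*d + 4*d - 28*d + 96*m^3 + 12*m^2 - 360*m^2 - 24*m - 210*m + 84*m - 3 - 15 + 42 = d^2*(2 - 16*m) + d*(16*m^2 + 150*m - 19) + 96*m^3 - 348*m^2 - 150*m + 24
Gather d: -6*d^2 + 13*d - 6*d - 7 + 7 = -6*d^2 + 7*d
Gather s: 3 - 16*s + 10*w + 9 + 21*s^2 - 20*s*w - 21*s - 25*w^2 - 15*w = 21*s^2 + s*(-20*w - 37) - 25*w^2 - 5*w + 12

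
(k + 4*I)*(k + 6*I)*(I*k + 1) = I*k^3 - 9*k^2 - 14*I*k - 24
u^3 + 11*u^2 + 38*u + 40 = (u + 2)*(u + 4)*(u + 5)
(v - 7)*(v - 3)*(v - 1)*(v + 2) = v^4 - 9*v^3 + 9*v^2 + 41*v - 42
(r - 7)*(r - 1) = r^2 - 8*r + 7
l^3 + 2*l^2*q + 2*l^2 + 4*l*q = l*(l + 2)*(l + 2*q)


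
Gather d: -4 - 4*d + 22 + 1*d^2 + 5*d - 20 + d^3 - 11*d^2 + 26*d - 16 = d^3 - 10*d^2 + 27*d - 18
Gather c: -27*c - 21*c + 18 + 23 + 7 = 48 - 48*c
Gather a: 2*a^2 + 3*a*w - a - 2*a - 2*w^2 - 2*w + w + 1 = 2*a^2 + a*(3*w - 3) - 2*w^2 - w + 1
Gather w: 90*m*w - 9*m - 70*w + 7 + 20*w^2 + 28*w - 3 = -9*m + 20*w^2 + w*(90*m - 42) + 4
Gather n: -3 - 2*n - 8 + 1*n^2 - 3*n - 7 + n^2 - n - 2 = 2*n^2 - 6*n - 20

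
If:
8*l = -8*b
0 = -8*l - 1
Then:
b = 1/8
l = -1/8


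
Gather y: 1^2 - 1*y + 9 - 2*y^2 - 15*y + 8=-2*y^2 - 16*y + 18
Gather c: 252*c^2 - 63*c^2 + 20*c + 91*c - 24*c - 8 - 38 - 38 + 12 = 189*c^2 + 87*c - 72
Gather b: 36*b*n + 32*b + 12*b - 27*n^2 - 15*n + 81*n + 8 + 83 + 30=b*(36*n + 44) - 27*n^2 + 66*n + 121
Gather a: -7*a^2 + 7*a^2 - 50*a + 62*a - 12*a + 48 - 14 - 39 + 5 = 0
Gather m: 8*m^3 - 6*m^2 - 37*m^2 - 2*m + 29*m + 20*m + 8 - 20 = 8*m^3 - 43*m^2 + 47*m - 12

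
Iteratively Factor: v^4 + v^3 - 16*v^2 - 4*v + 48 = (v + 4)*(v^3 - 3*v^2 - 4*v + 12) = (v - 2)*(v + 4)*(v^2 - v - 6) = (v - 3)*(v - 2)*(v + 4)*(v + 2)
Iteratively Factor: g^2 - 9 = (g + 3)*(g - 3)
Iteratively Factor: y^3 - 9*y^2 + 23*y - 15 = (y - 5)*(y^2 - 4*y + 3) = (y - 5)*(y - 1)*(y - 3)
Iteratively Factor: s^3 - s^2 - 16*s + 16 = (s - 4)*(s^2 + 3*s - 4) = (s - 4)*(s + 4)*(s - 1)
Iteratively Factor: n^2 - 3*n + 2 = (n - 1)*(n - 2)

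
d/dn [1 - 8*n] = -8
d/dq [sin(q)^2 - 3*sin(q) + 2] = (2*sin(q) - 3)*cos(q)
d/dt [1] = 0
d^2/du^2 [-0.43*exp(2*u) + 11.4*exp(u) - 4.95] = (11.4 - 1.72*exp(u))*exp(u)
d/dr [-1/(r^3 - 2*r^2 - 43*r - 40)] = (3*r^2 - 4*r - 43)/(-r^3 + 2*r^2 + 43*r + 40)^2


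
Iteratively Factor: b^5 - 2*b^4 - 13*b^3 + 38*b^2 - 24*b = (b - 2)*(b^4 - 13*b^2 + 12*b) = (b - 2)*(b + 4)*(b^3 - 4*b^2 + 3*b) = (b - 3)*(b - 2)*(b + 4)*(b^2 - b) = (b - 3)*(b - 2)*(b - 1)*(b + 4)*(b)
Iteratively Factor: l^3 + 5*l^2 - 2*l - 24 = (l + 4)*(l^2 + l - 6) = (l - 2)*(l + 4)*(l + 3)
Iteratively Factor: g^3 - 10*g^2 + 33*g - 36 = (g - 4)*(g^2 - 6*g + 9) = (g - 4)*(g - 3)*(g - 3)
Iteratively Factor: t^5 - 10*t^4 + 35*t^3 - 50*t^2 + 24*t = (t - 4)*(t^4 - 6*t^3 + 11*t^2 - 6*t) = t*(t - 4)*(t^3 - 6*t^2 + 11*t - 6) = t*(t - 4)*(t - 3)*(t^2 - 3*t + 2) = t*(t - 4)*(t - 3)*(t - 2)*(t - 1)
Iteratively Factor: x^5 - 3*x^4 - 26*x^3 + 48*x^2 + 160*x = (x + 2)*(x^4 - 5*x^3 - 16*x^2 + 80*x) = (x + 2)*(x + 4)*(x^3 - 9*x^2 + 20*x) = x*(x + 2)*(x + 4)*(x^2 - 9*x + 20) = x*(x - 5)*(x + 2)*(x + 4)*(x - 4)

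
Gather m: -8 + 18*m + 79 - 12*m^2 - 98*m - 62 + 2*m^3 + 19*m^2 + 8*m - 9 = 2*m^3 + 7*m^2 - 72*m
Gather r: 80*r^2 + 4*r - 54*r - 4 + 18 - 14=80*r^2 - 50*r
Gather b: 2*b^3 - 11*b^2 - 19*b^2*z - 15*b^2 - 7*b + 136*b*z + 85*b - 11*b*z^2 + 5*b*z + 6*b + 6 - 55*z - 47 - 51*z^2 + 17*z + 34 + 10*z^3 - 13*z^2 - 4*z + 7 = 2*b^3 + b^2*(-19*z - 26) + b*(-11*z^2 + 141*z + 84) + 10*z^3 - 64*z^2 - 42*z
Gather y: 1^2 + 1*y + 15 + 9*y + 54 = 10*y + 70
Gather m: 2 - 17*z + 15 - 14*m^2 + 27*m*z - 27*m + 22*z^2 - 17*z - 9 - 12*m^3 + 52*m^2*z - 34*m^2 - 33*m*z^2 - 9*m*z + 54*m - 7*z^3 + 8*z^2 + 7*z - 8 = -12*m^3 + m^2*(52*z - 48) + m*(-33*z^2 + 18*z + 27) - 7*z^3 + 30*z^2 - 27*z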